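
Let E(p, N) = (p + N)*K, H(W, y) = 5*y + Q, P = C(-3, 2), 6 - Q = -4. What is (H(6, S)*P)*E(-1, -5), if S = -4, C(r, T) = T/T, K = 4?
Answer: 240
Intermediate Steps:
Q = 10 (Q = 6 - 1*(-4) = 6 + 4 = 10)
C(r, T) = 1
P = 1
H(W, y) = 10 + 5*y (H(W, y) = 5*y + 10 = 10 + 5*y)
E(p, N) = 4*N + 4*p (E(p, N) = (p + N)*4 = (N + p)*4 = 4*N + 4*p)
(H(6, S)*P)*E(-1, -5) = ((10 + 5*(-4))*1)*(4*(-5) + 4*(-1)) = ((10 - 20)*1)*(-20 - 4) = -10*1*(-24) = -10*(-24) = 240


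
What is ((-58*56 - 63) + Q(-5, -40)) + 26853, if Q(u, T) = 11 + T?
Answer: 23513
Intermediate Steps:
((-58*56 - 63) + Q(-5, -40)) + 26853 = ((-58*56 - 63) + (11 - 40)) + 26853 = ((-3248 - 63) - 29) + 26853 = (-3311 - 29) + 26853 = -3340 + 26853 = 23513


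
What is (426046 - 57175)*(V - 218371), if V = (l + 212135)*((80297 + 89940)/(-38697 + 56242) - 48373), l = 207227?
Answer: -131261552700263101341/17545 ≈ -7.4814e+15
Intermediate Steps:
V = -355842935437376/17545 (V = (207227 + 212135)*((80297 + 89940)/(-38697 + 56242) - 48373) = 419362*(170237/17545 - 48373) = 419362*(-848534048/17545) = -355842935437376/17545 ≈ -2.0282e+10)
(426046 - 57175)*(V - 218371) = (426046 - 57175)*(-355842935437376/17545 - 218371) = 368871*(-355846766756571/17545) = -131261552700263101341/17545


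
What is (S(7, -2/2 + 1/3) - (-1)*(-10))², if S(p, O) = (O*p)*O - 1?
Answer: 5041/81 ≈ 62.235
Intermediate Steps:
S(p, O) = -1 + p*O² (S(p, O) = p*O² - 1 = -1 + p*O²)
(S(7, -2/2 + 1/3) - (-1)*(-10))² = ((-1 + 7*(-2/2 + 1/3)²) - (-1)*(-10))² = ((-1 + 7*(-2*½ + 1*(⅓))²) - 1*10)² = ((-1 + 7*(-1 + ⅓)²) - 10)² = ((-1 + 7*(-⅔)²) - 10)² = ((-1 + 7*(4/9)) - 10)² = ((-1 + 28/9) - 10)² = (19/9 - 10)² = (-71/9)² = 5041/81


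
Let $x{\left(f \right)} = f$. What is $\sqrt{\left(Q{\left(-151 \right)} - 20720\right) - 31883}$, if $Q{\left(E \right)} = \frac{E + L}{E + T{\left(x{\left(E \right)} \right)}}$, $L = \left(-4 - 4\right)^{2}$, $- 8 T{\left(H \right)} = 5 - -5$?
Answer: $\frac{3 i \sqrt{286391}}{7} \approx 229.35 i$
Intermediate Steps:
$T{\left(H \right)} = - \frac{5}{4}$ ($T{\left(H \right)} = - \frac{5 - -5}{8} = - \frac{5 + 5}{8} = \left(- \frac{1}{8}\right) 10 = - \frac{5}{4}$)
$L = 64$ ($L = \left(-8\right)^{2} = 64$)
$Q{\left(E \right)} = \frac{64 + E}{- \frac{5}{4} + E}$ ($Q{\left(E \right)} = \frac{E + 64}{E - \frac{5}{4}} = \frac{64 + E}{- \frac{5}{4} + E}$)
$\sqrt{\left(Q{\left(-151 \right)} - 20720\right) - 31883} = \sqrt{\left(\frac{4 \left(64 - 151\right)}{-5 + 4 \left(-151\right)} - 20720\right) - 31883} = \sqrt{\left(4 \frac{1}{-5 - 604} \left(-87\right) - 20720\right) - 31883} = \sqrt{\left(4 \frac{1}{-609} \left(-87\right) - 20720\right) - 31883} = \sqrt{\left(4 \left(- \frac{1}{609}\right) \left(-87\right) - 20720\right) - 31883} = \sqrt{\left(\frac{4}{7} - 20720\right) - 31883} = \sqrt{- \frac{145036}{7} - 31883} = \sqrt{- \frac{368217}{7}} = \frac{3 i \sqrt{286391}}{7}$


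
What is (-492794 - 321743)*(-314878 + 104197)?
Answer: 171607469697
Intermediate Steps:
(-492794 - 321743)*(-314878 + 104197) = -814537*(-210681) = 171607469697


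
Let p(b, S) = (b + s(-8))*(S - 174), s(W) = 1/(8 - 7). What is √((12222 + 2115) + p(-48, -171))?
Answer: 2*√7638 ≈ 174.79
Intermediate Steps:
s(W) = 1 (s(W) = 1/1 = 1)
p(b, S) = (1 + b)*(-174 + S) (p(b, S) = (b + 1)*(S - 174) = (1 + b)*(-174 + S))
√((12222 + 2115) + p(-48, -171)) = √((12222 + 2115) + (-174 - 171 - 174*(-48) - 171*(-48))) = √(14337 + (-174 - 171 + 8352 + 8208)) = √(14337 + 16215) = √30552 = 2*√7638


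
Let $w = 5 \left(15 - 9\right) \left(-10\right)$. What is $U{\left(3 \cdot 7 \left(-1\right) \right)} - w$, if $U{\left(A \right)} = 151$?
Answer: $451$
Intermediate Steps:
$w = -300$ ($w = 5 \cdot 6 \left(-10\right) = 5 \left(-60\right) = -300$)
$U{\left(3 \cdot 7 \left(-1\right) \right)} - w = 151 - -300 = 151 + 300 = 451$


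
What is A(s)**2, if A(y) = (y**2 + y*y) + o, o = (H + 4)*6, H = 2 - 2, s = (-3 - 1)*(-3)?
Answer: 97344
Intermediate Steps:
s = 12 (s = -4*(-3) = 12)
H = 0
o = 24 (o = (0 + 4)*6 = 4*6 = 24)
A(y) = 24 + 2*y**2 (A(y) = (y**2 + y*y) + 24 = (y**2 + y**2) + 24 = 2*y**2 + 24 = 24 + 2*y**2)
A(s)**2 = (24 + 2*12**2)**2 = (24 + 2*144)**2 = (24 + 288)**2 = 312**2 = 97344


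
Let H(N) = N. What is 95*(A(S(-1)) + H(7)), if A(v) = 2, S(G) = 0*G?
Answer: 855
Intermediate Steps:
S(G) = 0
95*(A(S(-1)) + H(7)) = 95*(2 + 7) = 95*9 = 855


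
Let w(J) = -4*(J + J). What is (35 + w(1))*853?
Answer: 23031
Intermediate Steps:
w(J) = -8*J
(35 + w(1))*853 = (35 - 8*1)*853 = (35 - 8)*853 = 27*853 = 23031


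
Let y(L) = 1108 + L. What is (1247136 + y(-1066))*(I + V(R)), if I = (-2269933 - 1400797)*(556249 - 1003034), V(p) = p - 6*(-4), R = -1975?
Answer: 2045405719894448622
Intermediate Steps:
V(p) = 24 + p (V(p) = p + 24 = 24 + p)
I = 1640027103050 (I = -3670730*(-446785) = 1640027103050)
(1247136 + y(-1066))*(I + V(R)) = (1247136 + (1108 - 1066))*(1640027103050 + (24 - 1975)) = (1247136 + 42)*(1640027103050 - 1951) = 1247178*1640027101099 = 2045405719894448622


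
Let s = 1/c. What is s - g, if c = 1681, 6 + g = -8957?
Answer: 15066804/1681 ≈ 8963.0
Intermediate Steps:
g = -8963 (g = -6 - 8957 = -8963)
s = 1/1681 ≈ 0.00059488
s - g = 1/1681 - 1*(-8963) = 1/1681 + 8963 = 15066804/1681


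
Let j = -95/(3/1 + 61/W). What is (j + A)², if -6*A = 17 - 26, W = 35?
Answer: 2365444/6889 ≈ 343.37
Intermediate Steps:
A = 3/2 (A = -(17 - 26)/6 = -⅙*(-9) = 3/2 ≈ 1.5000)
j = -3325/166 (j = -95/(3/1 + 61/35) = -95/(3*1 + 61*(1/35)) = -95/(3 + 61/35) = -95/166/35 = -95*35/166 = -3325/166 ≈ -20.030)
(j + A)² = (-3325/166 + 3/2)² = (-1538/83)² = 2365444/6889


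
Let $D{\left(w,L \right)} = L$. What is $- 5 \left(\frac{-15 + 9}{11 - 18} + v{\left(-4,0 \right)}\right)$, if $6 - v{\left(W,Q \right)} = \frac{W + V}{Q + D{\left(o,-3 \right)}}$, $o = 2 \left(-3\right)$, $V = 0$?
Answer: $- \frac{580}{21} \approx -27.619$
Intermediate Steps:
$o = -6$
$v{\left(W,Q \right)} = 6 - \frac{W}{-3 + Q}$ ($v{\left(W,Q \right)} = 6 - \frac{W + 0}{Q - 3} = 6 - \frac{W}{-3 + Q}$)
$- 5 \left(\frac{-15 + 9}{11 - 18} + v{\left(-4,0 \right)}\right) = - 5 \left(\frac{-15 + 9}{11 - 18} + \frac{-18 - -4 + 6 \cdot 0}{-3 + 0}\right) = - 5 \left(- \frac{6}{-7} + \frac{-18 + 4 + 0}{-3}\right) = - 5 \left(\left(-6\right) \left(- \frac{1}{7}\right) - - \frac{14}{3}\right) = - 5 \left(\frac{6}{7} + \frac{14}{3}\right) = \left(-5\right) \frac{116}{21} = - \frac{580}{21}$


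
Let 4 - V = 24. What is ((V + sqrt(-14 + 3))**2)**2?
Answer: (20 - I*sqrt(11))**4 ≈ 1.3372e+5 - 1.0321e+5*I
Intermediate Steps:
V = -20 (V = 4 - 1*24 = 4 - 24 = -20)
((V + sqrt(-14 + 3))**2)**2 = ((-20 + sqrt(-14 + 3))**2)**2 = ((-20 + sqrt(-11))**2)**2 = ((-20 + I*sqrt(11))**2)**2 = (-20 + I*sqrt(11))**4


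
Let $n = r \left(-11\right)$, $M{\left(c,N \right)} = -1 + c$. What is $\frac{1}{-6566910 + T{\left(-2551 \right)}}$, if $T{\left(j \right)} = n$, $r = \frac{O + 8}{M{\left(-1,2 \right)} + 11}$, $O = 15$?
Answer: $- \frac{9}{59102443} \approx -1.5228 \cdot 10^{-7}$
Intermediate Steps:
$r = \frac{23}{9}$ ($r = \frac{15 + 8}{\left(-1 - 1\right) + 11} = \frac{23}{-2 + 11} = \frac{23}{9} \approx 2.5556$)
$n = - \frac{253}{9}$ ($n = \frac{23}{9} \left(-11\right) = - \frac{253}{9} \approx -28.111$)
$T{\left(j \right)} = - \frac{253}{9}$
$\frac{1}{-6566910 + T{\left(-2551 \right)}} = \frac{1}{-6566910 - \frac{253}{9}} = \frac{1}{- \frac{59102443}{9}} = - \frac{9}{59102443}$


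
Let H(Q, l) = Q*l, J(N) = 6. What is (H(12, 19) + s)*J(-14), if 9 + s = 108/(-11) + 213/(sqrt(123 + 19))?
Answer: 13806/11 + 9*sqrt(142) ≈ 1362.3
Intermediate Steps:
s = -207/11 + 3*sqrt(142)/2 (s = -9 + (108/(-11) + 213/(sqrt(123 + 19))) = -9 + (108*(-1/11) + 213/(sqrt(142))) = -9 + (-108/11 + 213*(sqrt(142)/142)) = -9 + (-108/11 + 3*sqrt(142)/2) = -207/11 + 3*sqrt(142)/2 ≈ -0.94362)
(H(12, 19) + s)*J(-14) = (12*19 + (-207/11 + 3*sqrt(142)/2))*6 = (228 + (-207/11 + 3*sqrt(142)/2))*6 = (2301/11 + 3*sqrt(142)/2)*6 = 13806/11 + 9*sqrt(142)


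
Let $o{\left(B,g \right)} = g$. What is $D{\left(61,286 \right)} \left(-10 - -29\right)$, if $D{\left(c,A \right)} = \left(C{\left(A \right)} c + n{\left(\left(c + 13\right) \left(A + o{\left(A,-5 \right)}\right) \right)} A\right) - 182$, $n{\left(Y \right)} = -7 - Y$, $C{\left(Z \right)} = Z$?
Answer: $-112704618$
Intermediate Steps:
$D{\left(c,A \right)} = -182 + A c + A \left(-7 - \left(-5 + A\right) \left(13 + c\right)\right)$ ($D{\left(c,A \right)} = \left(A c + \left(-7 - \left(c + 13\right) \left(A - 5\right)\right) A\right) - 182 = \left(A c + \left(-7 - \left(13 + c\right) \left(-5 + A\right)\right) A\right) - 182 = \left(A c + \left(-7 - \left(-5 + A\right) \left(13 + c\right)\right) A\right) - 182 = \left(A c + A \left(-7 - \left(-5 + A\right) \left(13 + c\right)\right)\right) - 182 = -182 + A c + A \left(-7 - \left(-5 + A\right) \left(13 + c\right)\right)$)
$D{\left(61,286 \right)} \left(-10 - -29\right) = \left(-182 + 286 \cdot 61 - 286 \left(-58 - 305 + 13 \cdot 286 + 286 \cdot 61\right)\right) \left(-10 - -29\right) = \left(-182 + 17446 - 286 \left(-58 - 305 + 3718 + 17446\right)\right) \left(-10 + 29\right) = \left(-182 + 17446 - 286 \cdot 20801\right) 19 = \left(-182 + 17446 - 5949086\right) 19 = \left(-5931822\right) 19 = -112704618$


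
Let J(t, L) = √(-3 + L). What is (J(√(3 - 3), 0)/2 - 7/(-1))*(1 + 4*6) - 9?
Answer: 166 + 25*I*√3/2 ≈ 166.0 + 21.651*I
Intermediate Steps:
(J(√(3 - 3), 0)/2 - 7/(-1))*(1 + 4*6) - 9 = (√(-3 + 0)/2 - 7/(-1))*(1 + 4*6) - 9 = (√(-3)*(½) - 7*(-1))*(1 + 24) - 9 = ((I*√3)*(½) + 7)*25 - 9 = (I*√3/2 + 7)*25 - 9 = (7 + I*√3/2)*25 - 9 = (175 + 25*I*√3/2) - 9 = 166 + 25*I*√3/2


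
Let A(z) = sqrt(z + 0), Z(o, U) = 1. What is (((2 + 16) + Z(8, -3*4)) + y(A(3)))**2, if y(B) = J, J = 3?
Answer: 484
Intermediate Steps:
A(z) = sqrt(z)
y(B) = 3
(((2 + 16) + Z(8, -3*4)) + y(A(3)))**2 = (((2 + 16) + 1) + 3)**2 = ((18 + 1) + 3)**2 = (19 + 3)**2 = 22**2 = 484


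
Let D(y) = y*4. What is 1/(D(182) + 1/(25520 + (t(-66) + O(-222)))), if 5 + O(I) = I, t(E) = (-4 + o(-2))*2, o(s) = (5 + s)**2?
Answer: 25303/18420585 ≈ 0.0013736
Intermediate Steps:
t(E) = 10 (t(E) = (-4 + (5 - 2)**2)*2 = (-4 + 3**2)*2 = (-4 + 9)*2 = 5*2 = 10)
O(I) = -5 + I
D(y) = 4*y
1/(D(182) + 1/(25520 + (t(-66) + O(-222)))) = 1/(4*182 + 1/(25520 + (10 + (-5 - 222)))) = 1/(728 + 1/(25520 + (10 - 227))) = 1/(728 + 1/(25520 - 217)) = 1/(728 + 1/25303) = 1/(18420585/25303) = 25303/18420585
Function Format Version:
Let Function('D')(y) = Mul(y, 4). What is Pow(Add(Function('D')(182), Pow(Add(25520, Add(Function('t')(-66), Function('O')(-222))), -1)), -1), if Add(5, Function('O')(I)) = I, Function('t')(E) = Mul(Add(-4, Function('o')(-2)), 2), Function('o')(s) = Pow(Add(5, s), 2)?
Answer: Rational(25303, 18420585) ≈ 0.0013736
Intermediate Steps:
Function('t')(E) = 10 (Function('t')(E) = Mul(Add(-4, Pow(Add(5, -2), 2)), 2) = Mul(Add(-4, Pow(3, 2)), 2) = Mul(Add(-4, 9), 2) = Mul(5, 2) = 10)
Function('O')(I) = Add(-5, I)
Function('D')(y) = Mul(4, y)
Pow(Add(Function('D')(182), Pow(Add(25520, Add(Function('t')(-66), Function('O')(-222))), -1)), -1) = Pow(Add(Mul(4, 182), Pow(Add(25520, Add(10, Add(-5, -222))), -1)), -1) = Pow(Add(728, Pow(Add(25520, Add(10, -227)), -1)), -1) = Pow(Add(728, Pow(Add(25520, -217), -1)), -1) = Pow(Add(728, Pow(25303, -1)), -1) = Pow(Add(728, Rational(1, 25303)), -1) = Pow(Rational(18420585, 25303), -1) = Rational(25303, 18420585)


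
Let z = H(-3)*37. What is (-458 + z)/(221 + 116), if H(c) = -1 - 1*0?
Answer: -495/337 ≈ -1.4688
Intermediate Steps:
H(c) = -1 (H(c) = -1 + 0 = -1)
z = -37 (z = -1*37 = -37)
(-458 + z)/(221 + 116) = (-458 - 37)/(221 + 116) = -495/337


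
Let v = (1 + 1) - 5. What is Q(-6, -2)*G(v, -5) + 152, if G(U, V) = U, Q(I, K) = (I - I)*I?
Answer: 152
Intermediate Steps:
v = -3 (v = 2 - 5 = -3)
Q(I, K) = 0 (Q(I, K) = 0*I = 0)
Q(-6, -2)*G(v, -5) + 152 = 0*(-3) + 152 = 0 + 152 = 152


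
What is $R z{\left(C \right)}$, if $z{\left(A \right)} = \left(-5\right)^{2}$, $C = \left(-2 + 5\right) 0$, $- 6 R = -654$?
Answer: $2725$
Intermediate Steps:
$R = 109$ ($R = \left(- \frac{1}{6}\right) \left(-654\right) = 109$)
$C = 0$ ($C = 3 \cdot 0 = 0$)
$z{\left(A \right)} = 25$
$R z{\left(C \right)} = 109 \cdot 25 = 2725$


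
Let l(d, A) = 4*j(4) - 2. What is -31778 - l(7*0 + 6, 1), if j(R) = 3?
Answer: -31788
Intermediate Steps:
l(d, A) = 10 (l(d, A) = 4*3 - 2 = 12 - 2 = 10)
-31778 - l(7*0 + 6, 1) = -31778 - 1*10 = -31778 - 10 = -31788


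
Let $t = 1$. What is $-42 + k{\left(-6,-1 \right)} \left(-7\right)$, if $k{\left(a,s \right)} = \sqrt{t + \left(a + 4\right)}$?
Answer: $-42 - 7 i \approx -42.0 - 7.0 i$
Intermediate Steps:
$k{\left(a,s \right)} = \sqrt{5 + a}$ ($k{\left(a,s \right)} = \sqrt{1 + \left(a + 4\right)} = \sqrt{1 + \left(4 + a\right)} = \sqrt{5 + a}$)
$-42 + k{\left(-6,-1 \right)} \left(-7\right) = -42 + \sqrt{5 - 6} \left(-7\right) = -42 + \sqrt{-1} \left(-7\right) = -42 + i \left(-7\right) = -42 - 7 i$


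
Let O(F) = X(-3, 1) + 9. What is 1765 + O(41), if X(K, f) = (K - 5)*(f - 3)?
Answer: 1790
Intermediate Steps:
X(K, f) = (-5 + K)*(-3 + f)
O(F) = 25 (O(F) = (15 - 5*1 - 3*(-3) - 3*1) + 9 = (15 - 5 + 9 - 3) + 9 = 16 + 9 = 25)
1765 + O(41) = 1765 + 25 = 1790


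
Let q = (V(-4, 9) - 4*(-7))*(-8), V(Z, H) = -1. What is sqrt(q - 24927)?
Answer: 17*I*sqrt(87) ≈ 158.57*I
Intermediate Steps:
q = -216 (q = (-1 - 4*(-7))*(-8) = (-1 + 28)*(-8) = 27*(-8) = -216)
sqrt(q - 24927) = sqrt(-216 - 24927) = sqrt(-25143) = 17*I*sqrt(87)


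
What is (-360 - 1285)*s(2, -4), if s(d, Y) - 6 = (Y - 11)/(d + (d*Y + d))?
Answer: -64155/4 ≈ -16039.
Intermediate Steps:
s(d, Y) = 6 + (-11 + Y)/(2*d + Y*d) (s(d, Y) = 6 + (Y - 11)/(d + (d*Y + d)) = 6 + (-11 + Y)/(d + (Y*d + d)) = 6 + (-11 + Y)/(d + (d + Y*d)) = 6 + (-11 + Y)/(2*d + Y*d))
(-360 - 1285)*s(2, -4) = (-360 - 1285)*((-11 - 4 + 12*2 + 6*(-4)*2)/(2*(2 - 4))) = -1645*(-11 - 4 + 24 - 48)/(2*(-2)) = -1645*(-1)*(-39)/(2*2) = -1645*39/4 = -64155/4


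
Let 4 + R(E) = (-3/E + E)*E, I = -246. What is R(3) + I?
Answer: -244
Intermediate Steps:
R(E) = -4 + E*(E - 3/E) (R(E) = -4 + (-3/E + E)*E = -4 + (E - 3/E)*E = -4 + E*(E - 3/E))
R(3) + I = (-7 + 3²) - 246 = (-7 + 9) - 246 = 2 - 246 = -244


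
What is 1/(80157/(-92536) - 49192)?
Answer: -92536/4552111069 ≈ -2.0328e-5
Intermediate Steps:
1/(80157/(-92536) - 49192) = 1/(80157*(-1/92536) - 49192) = 1/(-80157/92536 - 49192) = 1/(-4552111069/92536) = -92536/4552111069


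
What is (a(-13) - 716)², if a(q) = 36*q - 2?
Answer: 1406596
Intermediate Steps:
a(q) = -2 + 36*q
(a(-13) - 716)² = ((-2 + 36*(-13)) - 716)² = ((-2 - 468) - 716)² = (-470 - 716)² = (-1186)² = 1406596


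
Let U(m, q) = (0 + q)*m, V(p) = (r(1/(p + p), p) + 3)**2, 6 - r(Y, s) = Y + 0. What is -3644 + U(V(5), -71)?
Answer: -926791/100 ≈ -9267.9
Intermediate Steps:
r(Y, s) = 6 - Y (r(Y, s) = 6 - (Y + 0) = 6 - Y)
V(p) = (9 - 1/(2*p))**2 (V(p) = ((6 - 1/(p + p)) + 3)**2 = ((6 - 1/(2*p)) + 3)**2 = (9 - 1/(2*p))**2)
U(m, q) = m*q (U(m, q) = q*m = m*q)
-3644 + U(V(5), -71) = -3644 + ((1/4)*(-1 + 18*5)**2/5**2)*(-71) = -3644 + ((1/4)*(1/25)*(-1 + 90)**2)*(-71) = -3644 + ((1/4)*(1/25)*89**2)*(-71) = -3644 + ((1/4)*(1/25)*7921)*(-71) = -3644 + (7921/100)*(-71) = -3644 - 562391/100 = -926791/100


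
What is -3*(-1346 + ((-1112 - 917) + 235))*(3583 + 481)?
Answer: 38282880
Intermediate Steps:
-3*(-1346 + ((-1112 - 917) + 235))*(3583 + 481) = -3*(-1346 + (-2029 + 235))*4064 = -3*(-1346 - 1794)*4064 = -(-9420)*4064 = -3*(-12760960) = 38282880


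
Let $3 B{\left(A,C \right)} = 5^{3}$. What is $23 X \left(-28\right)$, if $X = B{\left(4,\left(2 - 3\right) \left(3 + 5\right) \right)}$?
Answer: $- \frac{80500}{3} \approx -26833.0$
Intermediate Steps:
$B{\left(A,C \right)} = \frac{125}{3}$ ($B{\left(A,C \right)} = \frac{5^{3}}{3} = \frac{1}{3} \cdot 125 = \frac{125}{3}$)
$X = \frac{125}{3} \approx 41.667$
$23 X \left(-28\right) = 23 \cdot \frac{125}{3} \left(-28\right) = \frac{2875}{3} \left(-28\right) = - \frac{80500}{3}$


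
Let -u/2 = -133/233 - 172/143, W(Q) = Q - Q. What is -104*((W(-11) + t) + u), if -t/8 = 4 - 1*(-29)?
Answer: 69424208/2563 ≈ 27087.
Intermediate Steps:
W(Q) = 0
t = -264 (t = -8*(4 - 1*(-29)) = -8*(4 + 29) = -8*33 = -264)
u = 118190/33319 (u = -2*(-133/233 - 172/143) = -2*(-59095/33319) = 118190/33319 ≈ 3.5472)
-104*((W(-11) + t) + u) = -104*((0 - 264) + 118190/33319) = -104*(-264 + 118190/33319) = -104*(-8678026/33319) = 69424208/2563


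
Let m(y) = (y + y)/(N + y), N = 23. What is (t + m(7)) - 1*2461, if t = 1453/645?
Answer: -1585591/645 ≈ -2458.3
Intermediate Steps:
t = 1453/645 (t = 1453*(1/645) = 1453/645 ≈ 2.2527)
m(y) = 2*y/(23 + y) (m(y) = (y + y)/(23 + y) = (2*y)/(23 + y) = 2*y/(23 + y))
(t + m(7)) - 1*2461 = (1453/645 + 2*7/(23 + 7)) - 1*2461 = (1453/645 + 2*7/30) - 2461 = (1453/645 + 2*7*(1/30)) - 2461 = (1453/645 + 7/15) - 2461 = 1754/645 - 2461 = -1585591/645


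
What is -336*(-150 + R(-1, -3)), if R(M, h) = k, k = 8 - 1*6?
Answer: 49728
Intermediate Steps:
k = 2 (k = 8 - 6 = 2)
R(M, h) = 2
-336*(-150 + R(-1, -3)) = -336*(-150 + 2) = -336*(-148) = 49728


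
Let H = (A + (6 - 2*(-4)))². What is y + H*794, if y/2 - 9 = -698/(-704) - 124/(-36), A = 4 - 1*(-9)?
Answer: 916902949/1584 ≈ 5.7885e+5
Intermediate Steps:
A = 13 (A = 4 + 9 = 13)
y = 42565/1584 (y = 18 + 2*(-698/(-704) - 124/(-36)) = 18 + 2*(-698*(-1/704) - 124*(-1/36)) = 18 + 2*(349/352 + 31/9) = 18 + 2*(14053/3168) = 18 + 14053/1584 = 42565/1584 ≈ 26.872)
H = 729 (H = (13 + (6 - 2*(-4)))² = (13 + (6 + 8))² = (13 + 14)² = 27² = 729)
y + H*794 = 42565/1584 + 729*794 = 42565/1584 + 578826 = 916902949/1584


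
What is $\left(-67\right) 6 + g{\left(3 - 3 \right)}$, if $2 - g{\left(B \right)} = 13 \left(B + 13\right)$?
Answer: $-569$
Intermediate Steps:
$g{\left(B \right)} = -167 - 13 B$ ($g{\left(B \right)} = 2 - 13 \left(B + 13\right) = 2 - 13 \left(13 + B\right) = 2 - \left(169 + 13 B\right) = -167 - 13 B$)
$\left(-67\right) 6 + g{\left(3 - 3 \right)} = \left(-67\right) 6 - \left(167 + 13 \left(3 - 3\right)\right) = -402 - \left(167 + 13 \left(3 - 3\right)\right) = -402 - 167 = -569$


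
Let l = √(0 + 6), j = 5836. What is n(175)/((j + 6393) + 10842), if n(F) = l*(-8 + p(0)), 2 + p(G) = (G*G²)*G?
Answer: -10*√6/23071 ≈ -0.0010617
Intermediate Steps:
l = √6 ≈ 2.4495
p(G) = -2 + G⁴ (p(G) = -2 + (G*G²)*G = -2 + G³*G = -2 + G⁴)
n(F) = -10*√6 (n(F) = √6*(-8 + (-2 + 0⁴)) = √6*(-8 + (-2 + 0)) = √6*(-8 - 2) = √6*(-10) = -10*√6)
n(175)/((j + 6393) + 10842) = (-10*√6)/((5836 + 6393) + 10842) = (-10*√6)/(12229 + 10842) = -10*√6/23071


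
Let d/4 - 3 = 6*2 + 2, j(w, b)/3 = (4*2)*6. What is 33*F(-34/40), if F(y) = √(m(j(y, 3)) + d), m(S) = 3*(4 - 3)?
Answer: 33*√71 ≈ 278.06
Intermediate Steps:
j(w, b) = 144 (j(w, b) = 3*((4*2)*6) = 3*(8*6) = 3*48 = 144)
d = 68 (d = 12 + 4*(6*2 + 2) = 12 + 4*(12 + 2) = 12 + 4*14 = 12 + 56 = 68)
m(S) = 3 (m(S) = 3*1 = 3)
F(y) = √71 (F(y) = √(3 + 68) = √71)
33*F(-34/40) = 33*√71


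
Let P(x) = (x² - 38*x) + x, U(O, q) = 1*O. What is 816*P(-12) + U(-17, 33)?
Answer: 479791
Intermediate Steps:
U(O, q) = O
P(x) = x² - 37*x
816*P(-12) + U(-17, 33) = 816*(-12*(-37 - 12)) - 17 = 816*(-12*(-49)) - 17 = 816*588 - 17 = 479808 - 17 = 479791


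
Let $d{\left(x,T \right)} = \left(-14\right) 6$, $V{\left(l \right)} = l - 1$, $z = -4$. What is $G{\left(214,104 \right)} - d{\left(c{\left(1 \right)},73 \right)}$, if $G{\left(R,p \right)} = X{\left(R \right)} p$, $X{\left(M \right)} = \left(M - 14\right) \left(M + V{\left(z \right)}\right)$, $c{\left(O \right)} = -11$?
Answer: $4347284$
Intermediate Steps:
$V{\left(l \right)} = -1 + l$ ($V{\left(l \right)} = l - 1 = -1 + l$)
$d{\left(x,T \right)} = -84$
$X{\left(M \right)} = \left(-14 + M\right) \left(-5 + M\right)$ ($X{\left(M \right)} = \left(M - 14\right) \left(M - 5\right) = \left(-14 + M\right) \left(M - 5\right) = \left(-14 + M\right) \left(-5 + M\right)$)
$G{\left(R,p \right)} = p \left(70 + R^{2} - 19 R\right)$ ($G{\left(R,p \right)} = \left(70 + R^{2} - 19 R\right) p = p \left(70 + R^{2} - 19 R\right)$)
$G{\left(214,104 \right)} - d{\left(c{\left(1 \right)},73 \right)} = 104 \left(70 + 214^{2} - 4066\right) - -84 = 104 \left(70 + 45796 - 4066\right) + 84 = 104 \cdot 41800 + 84 = 4347200 + 84 = 4347284$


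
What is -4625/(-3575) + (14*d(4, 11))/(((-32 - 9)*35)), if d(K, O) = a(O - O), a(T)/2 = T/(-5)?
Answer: 185/143 ≈ 1.2937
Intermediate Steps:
a(T) = -2*T/5 (a(T) = 2*(T/(-5)) = 2*(T*(-⅕)) = 2*(-T/5) = -2*T/5)
d(K, O) = 0 (d(K, O) = -2*(O - O)/5 = -⅖*0 = 0)
-4625/(-3575) + (14*d(4, 11))/(((-32 - 9)*35)) = -4625/(-3575) + (14*0)/(((-32 - 9)*35)) = -4625*(-1/3575) + 0/((-41*35)) = 185/143 + 0/(-1435) = 185/143 + 0*(-1/1435) = 185/143 + 0 = 185/143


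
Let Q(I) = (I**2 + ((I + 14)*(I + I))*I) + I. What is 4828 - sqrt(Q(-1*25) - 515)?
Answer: 4828 - I*sqrt(13665) ≈ 4828.0 - 116.9*I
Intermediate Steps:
Q(I) = I + I**2 + 2*I**2*(14 + I) (Q(I) = (I**2 + ((14 + I)*(2*I))*I) + I = (I**2 + (2*I*(14 + I))*I) + I = (I**2 + 2*I**2*(14 + I)) + I = I + I**2 + 2*I**2*(14 + I))
4828 - sqrt(Q(-1*25) - 515) = 4828 - sqrt((-1*25)*(1 + 2*(-1*25)**2 + 29*(-1*25)) - 515) = 4828 - sqrt(-25*(1 + 2*(-25)**2 + 29*(-25)) - 515) = 4828 - sqrt(-25*(1 + 2*625 - 725) - 515) = 4828 - sqrt(-25*(1 + 1250 - 725) - 515) = 4828 - sqrt(-25*526 - 515) = 4828 - sqrt(-13150 - 515) = 4828 - sqrt(-13665) = 4828 - I*sqrt(13665)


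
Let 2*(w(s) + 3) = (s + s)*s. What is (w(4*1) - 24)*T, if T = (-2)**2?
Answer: -44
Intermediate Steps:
w(s) = -3 + s**2 (w(s) = -3 + ((s + s)*s)/2 = -3 + ((2*s)*s)/2 = -3 + (2*s**2)/2 = -3 + s**2)
T = 4
(w(4*1) - 24)*T = ((-3 + (4*1)**2) - 24)*4 = ((-3 + 4**2) - 24)*4 = ((-3 + 16) - 24)*4 = (13 - 24)*4 = -11*4 = -44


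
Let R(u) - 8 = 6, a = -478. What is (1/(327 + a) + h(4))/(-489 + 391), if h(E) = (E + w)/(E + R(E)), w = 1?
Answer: -737/266364 ≈ -0.0027669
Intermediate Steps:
R(u) = 14 (R(u) = 8 + 6 = 14)
h(E) = (1 + E)/(14 + E) (h(E) = (E + 1)/(E + 14) = (1 + E)/(14 + E))
(1/(327 + a) + h(4))/(-489 + 391) = (1/(327 - 478) + (1 + 4)/(14 + 4))/(-489 + 391) = (1/(-151) + 5/18)/(-98) = (-1/151 + (1/18)*5)*(-1/98) = (-1/151 + 5/18)*(-1/98) = (737/2718)*(-1/98) = -737/266364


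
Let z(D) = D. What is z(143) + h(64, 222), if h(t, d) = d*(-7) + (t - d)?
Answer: -1569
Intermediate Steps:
h(t, d) = t - 8*d (h(t, d) = -7*d + (t - d) = t - 8*d)
z(143) + h(64, 222) = 143 + (64 - 8*222) = 143 + (64 - 1776) = 143 - 1712 = -1569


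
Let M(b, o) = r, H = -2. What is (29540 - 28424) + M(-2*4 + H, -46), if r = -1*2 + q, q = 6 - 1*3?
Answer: 1117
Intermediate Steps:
q = 3 (q = 6 - 3 = 3)
r = 1 (r = -1*2 + 3 = -2 + 3 = 1)
M(b, o) = 1
(29540 - 28424) + M(-2*4 + H, -46) = (29540 - 28424) + 1 = 1116 + 1 = 1117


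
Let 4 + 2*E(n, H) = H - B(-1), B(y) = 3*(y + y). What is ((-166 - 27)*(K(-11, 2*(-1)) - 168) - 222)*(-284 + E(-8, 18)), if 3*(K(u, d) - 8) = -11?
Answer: -25782578/3 ≈ -8.5942e+6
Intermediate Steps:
K(u, d) = 13/3 (K(u, d) = 8 + (⅓)*(-11) = 8 - 11/3 = 13/3)
B(y) = 6*y (B(y) = 3*(2*y) = 6*y)
E(n, H) = 1 + H/2 (E(n, H) = -2 + (H - 6*(-1))/2 = -2 + (H - 1*(-6))/2 = -2 + (H + 6)/2 = -2 + (6 + H)/2 = -2 + (3 + H/2) = 1 + H/2)
((-166 - 27)*(K(-11, 2*(-1)) - 168) - 222)*(-284 + E(-8, 18)) = ((-166 - 27)*(13/3 - 168) - 222)*(-284 + (1 + (½)*18)) = (-193*(-491/3) - 222)*(-284 + (1 + 9)) = (94763/3 - 222)*(-284 + 10) = (94097/3)*(-274) = -25782578/3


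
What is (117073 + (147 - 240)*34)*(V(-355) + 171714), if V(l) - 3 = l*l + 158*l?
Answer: 27526820972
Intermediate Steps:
V(l) = 3 + l² + 158*l (V(l) = 3 + (l*l + 158*l) = 3 + (l² + 158*l) = 3 + l² + 158*l)
(117073 + (147 - 240)*34)*(V(-355) + 171714) = (117073 + (147 - 240)*34)*((3 + (-355)² + 158*(-355)) + 171714) = (117073 - 93*34)*((3 + 126025 - 56090) + 171714) = (117073 - 3162)*(69938 + 171714) = 113911*241652 = 27526820972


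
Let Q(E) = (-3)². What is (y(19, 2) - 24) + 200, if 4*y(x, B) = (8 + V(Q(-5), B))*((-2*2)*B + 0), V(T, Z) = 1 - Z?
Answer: 162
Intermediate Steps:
Q(E) = 9
y(x, B) = -B*(9 - B) (y(x, B) = ((8 + (1 - B))*((-2*2)*B + 0))/4 = ((9 - B)*(-4*B + 0))/4 = ((9 - B)*(-4*B))/4 = (-4*B*(9 - B))/4 = -B*(9 - B))
(y(19, 2) - 24) + 200 = (2*(-9 + 2) - 24) + 200 = (2*(-7) - 24) + 200 = (-14 - 24) + 200 = -38 + 200 = 162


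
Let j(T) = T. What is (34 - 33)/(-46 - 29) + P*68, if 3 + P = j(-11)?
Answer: -71401/75 ≈ -952.01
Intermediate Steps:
P = -14 (P = -3 - 11 = -14)
(34 - 33)/(-46 - 29) + P*68 = (34 - 33)/(-46 - 29) - 14*68 = 1/(-75) - 952 = 1*(-1/75) - 952 = -1/75 - 952 = -71401/75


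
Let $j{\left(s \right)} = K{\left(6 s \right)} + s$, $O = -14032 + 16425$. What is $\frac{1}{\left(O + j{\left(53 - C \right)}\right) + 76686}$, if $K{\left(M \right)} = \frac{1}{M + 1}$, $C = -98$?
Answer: $\frac{907}{71861611} \approx 1.2621 \cdot 10^{-5}$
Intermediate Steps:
$O = 2393$
$K{\left(M \right)} = \frac{1}{1 + M}$
$j{\left(s \right)} = s + \frac{1}{1 + 6 s}$ ($j{\left(s \right)} = \frac{1}{1 + 6 s} + s = s + \frac{1}{1 + 6 s}$)
$\frac{1}{\left(O + j{\left(53 - C \right)}\right) + 76686} = \frac{1}{\left(2393 + \left(\left(53 - -98\right) + \frac{1}{1 + 6 \left(53 - -98\right)}\right)\right) + 76686} = \frac{1}{\left(2393 + \left(\left(53 + 98\right) + \frac{1}{1 + 6 \left(53 + 98\right)}\right)\right) + 76686} = \frac{1}{\left(2393 + \left(151 + \frac{1}{1 + 6 \cdot 151}\right)\right) + 76686} = \frac{1}{\left(2393 + \left(151 + \frac{1}{1 + 906}\right)\right) + 76686} = \frac{1}{\left(2393 + \left(151 + \frac{1}{907}\right)\right) + 76686} = \frac{1}{\left(2393 + \frac{136958}{907}\right) + 76686} = \frac{1}{\frac{2307409}{907} + 76686} = \frac{1}{\frac{71861611}{907}} = \frac{907}{71861611}$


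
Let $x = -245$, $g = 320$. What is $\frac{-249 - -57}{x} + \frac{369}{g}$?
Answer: $\frac{30369}{15680} \approx 1.9368$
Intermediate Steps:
$\frac{-249 - -57}{x} + \frac{369}{g} = \frac{-249 - -57}{-245} + \frac{369}{320} = \left(-249 + 57\right) \left(- \frac{1}{245}\right) + 369 \cdot \frac{1}{320} = \left(-192\right) \left(- \frac{1}{245}\right) + \frac{369}{320} = \frac{192}{245} + \frac{369}{320} = \frac{30369}{15680}$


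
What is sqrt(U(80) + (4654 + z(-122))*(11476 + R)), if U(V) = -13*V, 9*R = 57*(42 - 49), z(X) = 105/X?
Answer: 7*sqrt(145416340230)/366 ≈ 7293.3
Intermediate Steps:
R = -133/3 (R = (57*(42 - 49))/9 = (57*(-7))/9 = (1/9)*(-399) = -133/3 ≈ -44.333)
sqrt(U(80) + (4654 + z(-122))*(11476 + R)) = sqrt(-13*80 + (4654 + 105/(-122))*(11476 - 133/3)) = sqrt(-1040 + (4654 + 105*(-1/122))*(34295/3)) = sqrt(-1040 + (4654 - 105/122)*(34295/3)) = sqrt(-1040 + (567683/122)*(34295/3)) = sqrt(-1040 + 19468688485/366) = sqrt(19468307845/366) = 7*sqrt(145416340230)/366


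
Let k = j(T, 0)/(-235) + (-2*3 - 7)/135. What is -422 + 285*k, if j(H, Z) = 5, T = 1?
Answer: -192680/423 ≈ -455.51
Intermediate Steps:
k = -746/6345 (k = 5/(-235) + (-2*3 - 7)/135 = 5*(-1/235) + (-6 - 7)*(1/135) = -1/47 - 13*1/135 = -1/47 - 13/135 = -746/6345 ≈ -0.11757)
-422 + 285*k = -422 + 285*(-746/6345) = -422 - 14174/423 = -192680/423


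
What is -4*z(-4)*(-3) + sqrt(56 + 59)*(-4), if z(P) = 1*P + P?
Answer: -96 - 4*sqrt(115) ≈ -138.90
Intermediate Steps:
z(P) = 2*P (z(P) = P + P = 2*P)
-4*z(-4)*(-3) + sqrt(56 + 59)*(-4) = -8*(-4)*(-3) + sqrt(56 + 59)*(-4) = -4*(-8)*(-3) + sqrt(115)*(-4) = 32*(-3) - 4*sqrt(115) = -96 - 4*sqrt(115)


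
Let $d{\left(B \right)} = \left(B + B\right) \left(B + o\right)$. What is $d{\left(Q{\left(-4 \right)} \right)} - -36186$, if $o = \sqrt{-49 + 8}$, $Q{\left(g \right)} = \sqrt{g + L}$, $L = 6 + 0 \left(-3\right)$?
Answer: $36190 + 2 i \sqrt{82} \approx 36190.0 + 18.111 i$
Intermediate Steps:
$L = 6$ ($L = 6 + 0 = 6$)
$Q{\left(g \right)} = \sqrt{6 + g}$ ($Q{\left(g \right)} = \sqrt{g + 6} = \sqrt{6 + g}$)
$o = i \sqrt{41}$ ($o = \sqrt{-41} = i \sqrt{41} \approx 6.4031 i$)
$d{\left(B \right)} = 2 B \left(B + i \sqrt{41}\right)$ ($d{\left(B \right)} = \left(B + B\right) \left(B + i \sqrt{41}\right) = 2 B \left(B + i \sqrt{41}\right)$)
$d{\left(Q{\left(-4 \right)} \right)} - -36186 = 2 \sqrt{6 - 4} \left(\sqrt{6 - 4} + i \sqrt{41}\right) - -36186 = 2 \sqrt{2} \left(\sqrt{2} + i \sqrt{41}\right) + 36186 = 36186 + 2 \sqrt{2} \left(\sqrt{2} + i \sqrt{41}\right)$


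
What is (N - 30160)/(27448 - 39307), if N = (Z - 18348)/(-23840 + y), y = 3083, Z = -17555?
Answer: 625995217/246157263 ≈ 2.5431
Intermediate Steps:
N = 35903/20757 (N = (-17555 - 18348)/(-23840 + 3083) = -35903/(-20757) = -35903*(-1/20757) = 35903/20757 ≈ 1.7297)
(N - 30160)/(27448 - 39307) = (35903/20757 - 30160)/(27448 - 39307) = -625995217/20757/(-11859) = -625995217/20757*(-1/11859) = 625995217/246157263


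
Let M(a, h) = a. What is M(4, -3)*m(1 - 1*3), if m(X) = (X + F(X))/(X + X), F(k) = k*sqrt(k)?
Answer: 2 + 2*I*sqrt(2) ≈ 2.0 + 2.8284*I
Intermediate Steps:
F(k) = k**(3/2)
m(X) = (X + X**(3/2))/(2*X) (m(X) = (X + X**(3/2))/(X + X) = (X + X**(3/2))/((2*X)) = (X + X**(3/2))*(1/(2*X)) = (X + X**(3/2))/(2*X))
M(4, -3)*m(1 - 1*3) = 4*(((1 - 1*3) + (1 - 1*3)**(3/2))/(2*(1 - 1*3))) = 4*(((1 - 3) + (1 - 3)**(3/2))/(2*(1 - 3))) = 4*((1/2)*(-2 + (-2)**(3/2))/(-2)) = 4*((1/2)*(-1/2)*(-2 - 2*I*sqrt(2))) = 4*(1/2 + I*sqrt(2)/2) = 2 + 2*I*sqrt(2)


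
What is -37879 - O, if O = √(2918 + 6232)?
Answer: -37879 - 5*√366 ≈ -37975.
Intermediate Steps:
O = 5*√366 (O = √9150 = 5*√366 ≈ 95.656)
-37879 - O = -37879 - 5*√366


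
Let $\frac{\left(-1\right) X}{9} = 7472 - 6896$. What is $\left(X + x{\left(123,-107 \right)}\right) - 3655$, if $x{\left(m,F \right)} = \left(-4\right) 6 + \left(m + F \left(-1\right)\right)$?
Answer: $-8633$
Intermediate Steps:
$X = -5184$ ($X = - 9 \left(7472 - 6896\right) = \left(-9\right) 576 = -5184$)
$x{\left(m,F \right)} = -24 + m - F$ ($x{\left(m,F \right)} = -24 - \left(F - m\right) = -24 + m - F$)
$\left(X + x{\left(123,-107 \right)}\right) - 3655 = \left(-5184 - -206\right) - 3655 = \left(-5184 + \left(-24 + 123 + 107\right)\right) - 3655 = \left(-5184 + 206\right) - 3655 = -4978 - 3655 = -8633$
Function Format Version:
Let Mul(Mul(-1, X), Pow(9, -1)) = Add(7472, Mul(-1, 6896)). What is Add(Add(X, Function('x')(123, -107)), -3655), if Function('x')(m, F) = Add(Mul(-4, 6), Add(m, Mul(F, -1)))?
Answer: -8633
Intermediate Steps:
X = -5184 (X = Mul(-9, Add(7472, Mul(-1, 6896))) = Mul(-9, Add(7472, -6896)) = Mul(-9, 576) = -5184)
Function('x')(m, F) = Add(-24, m, Mul(-1, F)) (Function('x')(m, F) = Add(-24, Add(m, Mul(-1, F))) = Add(-24, m, Mul(-1, F)))
Add(Add(X, Function('x')(123, -107)), -3655) = Add(Add(-5184, Add(-24, 123, Mul(-1, -107))), -3655) = Add(Add(-5184, Add(-24, 123, 107)), -3655) = Add(Add(-5184, 206), -3655) = Add(-4978, -3655) = -8633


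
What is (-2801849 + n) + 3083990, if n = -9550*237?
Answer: -1981209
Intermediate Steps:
n = -2263350
(-2801849 + n) + 3083990 = (-2801849 - 2263350) + 3083990 = -5065199 + 3083990 = -1981209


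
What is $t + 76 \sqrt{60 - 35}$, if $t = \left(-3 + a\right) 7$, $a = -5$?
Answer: $324$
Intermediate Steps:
$t = -56$ ($t = \left(-3 - 5\right) 7 = \left(-8\right) 7 = -56$)
$t + 76 \sqrt{60 - 35} = -56 + 76 \sqrt{60 - 35} = -56 + 76 \sqrt{25} = -56 + 76 \cdot 5 = -56 + 380 = 324$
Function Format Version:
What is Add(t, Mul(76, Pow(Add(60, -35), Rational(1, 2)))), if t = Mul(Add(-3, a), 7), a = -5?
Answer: 324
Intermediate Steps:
t = -56 (t = Mul(Add(-3, -5), 7) = Mul(-8, 7) = -56)
Add(t, Mul(76, Pow(Add(60, -35), Rational(1, 2)))) = Add(-56, Mul(76, Pow(Add(60, -35), Rational(1, 2)))) = Add(-56, Mul(76, Pow(25, Rational(1, 2)))) = Add(-56, Mul(76, 5)) = Add(-56, 380) = 324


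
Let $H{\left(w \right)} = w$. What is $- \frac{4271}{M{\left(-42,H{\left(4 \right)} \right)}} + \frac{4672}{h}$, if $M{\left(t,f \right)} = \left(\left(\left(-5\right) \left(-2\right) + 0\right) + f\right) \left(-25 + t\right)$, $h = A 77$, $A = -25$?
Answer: $\frac{548477}{257950} \approx 2.1263$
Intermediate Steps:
$h = -1925$ ($h = \left(-25\right) 77 = -1925$)
$M{\left(t,f \right)} = \left(-25 + t\right) \left(10 + f\right)$ ($M{\left(t,f \right)} = \left(\left(10 + 0\right) + f\right) \left(-25 + t\right) = \left(10 + f\right) \left(-25 + t\right) = \left(-25 + t\right) \left(10 + f\right)$)
$- \frac{4271}{M{\left(-42,H{\left(4 \right)} \right)}} + \frac{4672}{h} = - \frac{4271}{-250 - 100 + 10 \left(-42\right) + 4 \left(-42\right)} + \frac{4672}{-1925} = - \frac{4271}{-250 - 100 - 420 - 168} + 4672 \left(- \frac{1}{1925}\right) = - \frac{4271}{-938} - \frac{4672}{1925} = \left(-4271\right) \left(- \frac{1}{938}\right) - \frac{4672}{1925} = \frac{4271}{938} - \frac{4672}{1925} = \frac{548477}{257950}$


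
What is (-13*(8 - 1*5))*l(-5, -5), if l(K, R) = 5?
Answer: -195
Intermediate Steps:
(-13*(8 - 1*5))*l(-5, -5) = -13*(8 - 1*5)*5 = -13*(8 - 5)*5 = -13*3*5 = -39*5 = -195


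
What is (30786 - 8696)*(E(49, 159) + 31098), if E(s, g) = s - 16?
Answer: 687683790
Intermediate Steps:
E(s, g) = -16 + s
(30786 - 8696)*(E(49, 159) + 31098) = (30786 - 8696)*((-16 + 49) + 31098) = 22090*(33 + 31098) = 22090*31131 = 687683790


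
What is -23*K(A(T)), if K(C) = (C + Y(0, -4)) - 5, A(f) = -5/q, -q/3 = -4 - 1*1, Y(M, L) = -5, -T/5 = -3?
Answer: 713/3 ≈ 237.67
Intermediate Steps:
T = 15 (T = -5*(-3) = 15)
q = 15 (q = -3*(-4 - 1*1) = -3*(-4 - 1) = -3*(-5) = 15)
A(f) = -⅓ (A(f) = -5/15 = -5*1/15 = -⅓)
K(C) = -10 + C (K(C) = (C - 5) - 5 = (-5 + C) - 5 = -10 + C)
-23*K(A(T)) = -23*(-10 - ⅓) = -23*(-31/3) = 713/3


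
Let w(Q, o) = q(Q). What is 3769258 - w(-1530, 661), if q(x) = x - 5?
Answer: 3770793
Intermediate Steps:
q(x) = -5 + x
w(Q, o) = -5 + Q
3769258 - w(-1530, 661) = 3769258 - (-5 - 1530) = 3769258 - 1*(-1535) = 3769258 + 1535 = 3770793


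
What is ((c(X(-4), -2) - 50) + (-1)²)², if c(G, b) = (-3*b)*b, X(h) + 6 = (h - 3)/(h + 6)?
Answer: 3721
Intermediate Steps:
X(h) = -6 + (-3 + h)/(6 + h) (X(h) = -6 + (h - 3)/(h + 6) = -6 + (-3 + h)/(6 + h))
c(G, b) = -3*b²
((c(X(-4), -2) - 50) + (-1)²)² = ((-3*(-2)² - 50) + (-1)²)² = ((-3*4 - 50) + 1)² = ((-12 - 50) + 1)² = (-62 + 1)² = (-61)² = 3721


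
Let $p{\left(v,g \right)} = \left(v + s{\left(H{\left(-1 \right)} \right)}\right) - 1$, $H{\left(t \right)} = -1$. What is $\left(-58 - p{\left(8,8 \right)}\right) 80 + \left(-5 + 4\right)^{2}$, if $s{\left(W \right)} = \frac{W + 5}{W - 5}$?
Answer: $- \frac{15437}{3} \approx -5145.7$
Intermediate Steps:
$s{\left(W \right)} = \frac{5 + W}{-5 + W}$
$p{\left(v,g \right)} = - \frac{5}{3} + v$ ($p{\left(v,g \right)} = \left(v + \frac{5 - 1}{-5 - 1}\right) - 1 = \left(v + \frac{1}{-6} \cdot 4\right) - 1 = \left(v - \frac{2}{3}\right) - 1 = \left(- \frac{2}{3} + v\right) - 1 = - \frac{5}{3} + v$)
$\left(-58 - p{\left(8,8 \right)}\right) 80 + \left(-5 + 4\right)^{2} = \left(-58 - \left(- \frac{5}{3} + 8\right)\right) 80 + \left(-5 + 4\right)^{2} = \left(-58 - \frac{19}{3}\right) 80 + \left(-1\right)^{2} = \left(-58 - \frac{19}{3}\right) 80 + 1 = \left(- \frac{193}{3}\right) 80 + 1 = - \frac{15440}{3} + 1 = - \frac{15437}{3}$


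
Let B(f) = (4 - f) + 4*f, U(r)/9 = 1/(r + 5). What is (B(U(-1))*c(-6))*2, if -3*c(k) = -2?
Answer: 43/3 ≈ 14.333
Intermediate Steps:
U(r) = 9/(5 + r) (U(r) = 9/(r + 5) = 9/(5 + r))
c(k) = 2/3 (c(k) = -1/3*(-2) = 2/3)
B(f) = 4 + 3*f
(B(U(-1))*c(-6))*2 = ((4 + 3*(9/(5 - 1)))*(2/3))*2 = ((4 + 3*(9/4))*(2/3))*2 = ((4 + 27/4)*(2/3))*2 = ((43/4)*(2/3))*2 = (43/6)*2 = 43/3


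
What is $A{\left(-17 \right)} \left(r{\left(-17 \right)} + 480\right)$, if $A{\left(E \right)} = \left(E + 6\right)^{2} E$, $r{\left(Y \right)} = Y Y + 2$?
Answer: $-1585947$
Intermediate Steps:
$r{\left(Y \right)} = 2 + Y^{2}$ ($r{\left(Y \right)} = Y^{2} + 2 = 2 + Y^{2}$)
$A{\left(E \right)} = E \left(6 + E\right)^{2}$ ($A{\left(E \right)} = \left(6 + E\right)^{2} E = E \left(6 + E\right)^{2}$)
$A{\left(-17 \right)} \left(r{\left(-17 \right)} + 480\right) = - 17 \left(6 - 17\right)^{2} \left(\left(2 + \left(-17\right)^{2}\right) + 480\right) = - 17 \left(-11\right)^{2} \left(\left(2 + 289\right) + 480\right) = \left(-17\right) 121 \left(291 + 480\right) = \left(-2057\right) 771 = -1585947$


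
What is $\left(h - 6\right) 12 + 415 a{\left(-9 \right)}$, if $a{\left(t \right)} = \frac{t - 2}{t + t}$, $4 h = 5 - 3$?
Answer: $\frac{3377}{18} \approx 187.61$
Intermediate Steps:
$h = \frac{1}{2}$ ($h = \frac{5 - 3}{4} = \frac{1}{4} \cdot 2 = \frac{1}{2} \approx 0.5$)
$a{\left(t \right)} = \frac{-2 + t}{2 t}$
$\left(h - 6\right) 12 + 415 a{\left(-9 \right)} = \left(\frac{1}{2} - 6\right) 12 + 415 \frac{-2 - 9}{2 \left(-9\right)} = \left(- \frac{11}{2}\right) 12 + 415 \cdot \frac{1}{2} \left(- \frac{1}{9}\right) \left(-11\right) = -66 + 415 \cdot \frac{11}{18} = -66 + \frac{4565}{18} = \frac{3377}{18}$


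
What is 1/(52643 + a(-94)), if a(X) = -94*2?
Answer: 1/52455 ≈ 1.9064e-5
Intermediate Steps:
a(X) = -188
1/(52643 + a(-94)) = 1/(52643 - 188) = 1/52455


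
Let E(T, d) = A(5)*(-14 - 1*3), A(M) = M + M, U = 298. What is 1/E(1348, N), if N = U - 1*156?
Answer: -1/170 ≈ -0.0058824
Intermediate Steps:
N = 142 (N = 298 - 1*156 = 298 - 156 = 142)
A(M) = 2*M
E(T, d) = -170 (E(T, d) = (2*5)*(-14 - 1*3) = 10*(-14 - 3) = 10*(-17) = -170)
1/E(1348, N) = 1/(-170) = -1/170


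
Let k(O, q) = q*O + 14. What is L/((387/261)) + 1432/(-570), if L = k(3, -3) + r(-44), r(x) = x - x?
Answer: 10537/12255 ≈ 0.85981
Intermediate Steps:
k(O, q) = 14 + O*q (k(O, q) = O*q + 14 = 14 + O*q)
r(x) = 0
L = 5 (L = (14 + 3*(-3)) + 0 = (14 - 9) + 0 = 5 + 0 = 5)
L/((387/261)) + 1432/(-570) = 5/((387/261)) + 1432/(-570) = 5/((387*(1/261))) + 1432*(-1/570) = 5/(43/29) - 716/285 = 5*(29/43) - 716/285 = 145/43 - 716/285 = 10537/12255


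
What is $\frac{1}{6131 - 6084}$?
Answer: $\frac{1}{47} \approx 0.021277$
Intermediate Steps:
$\frac{1}{6131 - 6084} = \frac{1}{47}$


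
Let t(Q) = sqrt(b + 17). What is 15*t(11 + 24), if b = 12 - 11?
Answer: 45*sqrt(2) ≈ 63.640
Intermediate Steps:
b = 1
t(Q) = 3*sqrt(2) (t(Q) = sqrt(1 + 17) = sqrt(18) = 3*sqrt(2))
15*t(11 + 24) = 15*(3*sqrt(2)) = 45*sqrt(2)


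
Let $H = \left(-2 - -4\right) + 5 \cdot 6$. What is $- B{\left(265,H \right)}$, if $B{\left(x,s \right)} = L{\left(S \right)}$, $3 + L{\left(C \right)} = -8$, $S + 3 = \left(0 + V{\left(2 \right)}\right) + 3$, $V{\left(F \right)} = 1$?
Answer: $11$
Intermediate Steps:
$S = 1$ ($S = -3 + \left(\left(0 + 1\right) + 3\right) = -3 + \left(1 + 3\right) = -3 + 4 = 1$)
$L{\left(C \right)} = -11$ ($L{\left(C \right)} = -3 - 8 = -11$)
$H = 32$ ($H = \left(-2 + 4\right) + 30 = 2 + 30 = 32$)
$B{\left(x,s \right)} = -11$
$- B{\left(265,H \right)} = \left(-1\right) \left(-11\right) = 11$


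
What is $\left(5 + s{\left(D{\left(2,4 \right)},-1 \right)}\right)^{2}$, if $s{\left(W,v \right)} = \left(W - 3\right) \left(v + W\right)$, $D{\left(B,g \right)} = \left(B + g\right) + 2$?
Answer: $1600$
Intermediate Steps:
$D{\left(B,g \right)} = 2 + B + g$
$s{\left(W,v \right)} = \left(-3 + W\right) \left(W + v\right)$
$\left(5 + s{\left(D{\left(2,4 \right)},-1 \right)}\right)^{2} = \left(5 - \left(-3 - \left(2 + 2 + 4\right)^{2} + 3 \left(2 + 2 + 4\right) - \left(2 + 2 + 4\right) \left(-1\right)\right)\right)^{2} = \left(5 + \left(8^{2} - 24 + 3 + 8 \left(-1\right)\right)\right)^{2} = \left(5 + \left(64 - 24 + 3 - 8\right)\right)^{2} = \left(5 + 35\right)^{2} = 40^{2} = 1600$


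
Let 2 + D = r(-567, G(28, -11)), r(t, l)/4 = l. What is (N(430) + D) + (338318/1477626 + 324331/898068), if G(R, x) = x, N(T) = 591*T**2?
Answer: 24168333619442962817/221168104428 ≈ 1.0928e+8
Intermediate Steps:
r(t, l) = 4*l
D = -46 (D = -2 + 4*(-11) = -2 - 44 = -46)
(N(430) + D) + (338318/1477626 + 324331/898068) = (591*430**2 - 46) + (338318/1477626 + 324331/898068) = (591*184900 - 46) + (338318*(1/1477626) + 324331*(1/898068)) = (109275900 - 46) + (169159/738813 + 324331/898068) = 109275854 + 130512081305/221168104428 = 24168333619442962817/221168104428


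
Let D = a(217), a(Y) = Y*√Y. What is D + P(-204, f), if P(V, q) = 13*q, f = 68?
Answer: 884 + 217*√217 ≈ 4080.6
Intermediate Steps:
a(Y) = Y^(3/2)
D = 217*√217 (D = 217^(3/2) = 217*√217 ≈ 3196.6)
D + P(-204, f) = 217*√217 + 13*68 = 217*√217 + 884 = 884 + 217*√217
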